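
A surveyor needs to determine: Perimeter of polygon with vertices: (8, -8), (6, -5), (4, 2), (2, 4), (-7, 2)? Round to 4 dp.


Sides: (8, -8)->(6, -5): sqrt(13) = 3.605551, (6, -5)->(4, 2): sqrt(53) = 7.28011, (4, 2)->(2, 4): sqrt(8) = 2.828427, (2, 4)->(-7, 2): sqrt(85) = 9.219544, (-7, 2)->(8, -8): sqrt(325) = 18.027756
Sum = 40.961388
Perimeter = 40.9614

40.9614


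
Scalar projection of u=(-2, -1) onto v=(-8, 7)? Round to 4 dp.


u.v = 9, |v| = sqrt(113) = 10.6301
Scalar projection = u.v / |v| = 9 / sqrt(113) = 0.8466

0.8466


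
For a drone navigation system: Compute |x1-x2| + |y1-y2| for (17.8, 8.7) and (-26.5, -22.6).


|17.8-(-26.5)| + |8.7-(-22.6)| = 44.3 + 31.3 = 75.6

75.6


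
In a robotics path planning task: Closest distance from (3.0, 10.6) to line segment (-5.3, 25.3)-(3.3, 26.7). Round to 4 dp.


Project P onto AB: t = 0.6691 (clamped to [0,1])
Closest point on segment: (0.4545, 26.2368)
Distance: 15.8426

15.8426


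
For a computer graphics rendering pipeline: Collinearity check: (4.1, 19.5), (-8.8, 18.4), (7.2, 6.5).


Cross product: ((-8.8)-4.1)*(6.5-19.5) - (18.4-19.5)*(7.2-4.1)
= 171.11

No, not collinear


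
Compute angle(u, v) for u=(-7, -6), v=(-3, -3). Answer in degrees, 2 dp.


u.v = 39, |u| = sqrt(85) = 9.2195, |v| = sqrt(18) = 4.2426
cos(theta) = u.v/(|u||v|) = 39/sqrt(1530) = 0.997054
theta = acos(0.997054) = 4.4 degrees

4.4 degrees


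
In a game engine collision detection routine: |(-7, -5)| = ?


|u| = sqrt((-7)^2 + (-5)^2) = sqrt(74) = 8.6023

8.6023


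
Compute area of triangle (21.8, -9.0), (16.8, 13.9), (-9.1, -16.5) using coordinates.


Area = |x_A(y_B-y_C) + x_B(y_C-y_A) + x_C(y_A-y_B)|/2
= |662.72 + (-126) + 208.39|/2
= 745.11/2 = 372.555

372.555


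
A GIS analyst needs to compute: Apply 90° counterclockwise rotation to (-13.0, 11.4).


90° CCW: (x,y) -> (-y, x)
(-13,11.4) -> (-11.4, -13)

(-11.4, -13)


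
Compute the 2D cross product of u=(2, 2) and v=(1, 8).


u x v = u_x*v_y - u_y*v_x = 2*8 - 2*1
= 16 - 2 = 14

14


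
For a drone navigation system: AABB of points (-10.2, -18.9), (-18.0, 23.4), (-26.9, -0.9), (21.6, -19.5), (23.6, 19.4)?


x range: [-26.9, 23.6]
y range: [-19.5, 23.4]
Bounding box: (-26.9,-19.5) to (23.6,23.4)

(-26.9,-19.5) to (23.6,23.4)


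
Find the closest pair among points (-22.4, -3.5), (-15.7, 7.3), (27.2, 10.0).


d(P0,P1) = 12.7094, d(P0,P2) = 51.4044, d(P1,P2) = 42.9849
Closest: P0 and P1

Closest pair: (-22.4, -3.5) and (-15.7, 7.3), distance = 12.7094


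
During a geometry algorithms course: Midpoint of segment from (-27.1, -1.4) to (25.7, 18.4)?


M = (((-27.1)+25.7)/2, ((-1.4)+18.4)/2)
= (-0.7, 8.5)

(-0.7, 8.5)


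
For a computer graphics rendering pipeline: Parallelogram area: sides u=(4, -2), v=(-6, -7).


|u x v| = |4*(-7) - (-2)*(-6)|
= |(-28) - 12| = 40

40


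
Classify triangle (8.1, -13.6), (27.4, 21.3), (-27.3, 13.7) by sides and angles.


Side lengths squared: AB^2=1590.5, BC^2=3049.85, CA^2=1998.45
Sorted: [1590.5, 1998.45, 3049.85]
By sides: Scalene, By angles: Acute

Scalene, Acute


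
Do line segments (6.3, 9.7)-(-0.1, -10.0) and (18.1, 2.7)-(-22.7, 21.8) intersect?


Cross products: d1=-60.22, d2=865.78, d3=277.26, d4=-648.74
d1*d2 < 0 and d3*d4 < 0? yes

Yes, they intersect


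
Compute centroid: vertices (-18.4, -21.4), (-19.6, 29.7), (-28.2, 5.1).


Centroid = ((x_A+x_B+x_C)/3, (y_A+y_B+y_C)/3)
= (((-18.4)+(-19.6)+(-28.2))/3, ((-21.4)+29.7+5.1)/3)
= (-22.0667, 4.4667)

(-22.0667, 4.4667)


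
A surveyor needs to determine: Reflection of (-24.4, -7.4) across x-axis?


Reflection over x-axis: (x,y) -> (x,-y)
(-24.4, -7.4) -> (-24.4, 7.4)

(-24.4, 7.4)


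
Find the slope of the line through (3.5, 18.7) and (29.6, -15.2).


slope = (y2-y1)/(x2-x1) = ((-15.2)-18.7)/(29.6-3.5) = (-33.9)/26.1 = -1.2989

-1.2989


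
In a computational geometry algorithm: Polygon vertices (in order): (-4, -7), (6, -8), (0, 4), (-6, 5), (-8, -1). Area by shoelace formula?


Shoelace sum: ((-4)*(-8) - 6*(-7)) + (6*4 - 0*(-8)) + (0*5 - (-6)*4) + ((-6)*(-1) - (-8)*5) + ((-8)*(-7) - (-4)*(-1))
= 220
Area = |220|/2 = 110

110


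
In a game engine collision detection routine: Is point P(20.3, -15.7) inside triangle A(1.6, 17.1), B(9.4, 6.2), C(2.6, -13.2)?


Cross products: AB x AP = -52.01, BC x BP = 360.38, CA x CP = -533.81
All same sign? no

No, outside


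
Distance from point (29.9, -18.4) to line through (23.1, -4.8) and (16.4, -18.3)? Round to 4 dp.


|cross product| = 182.92
|line direction| = sqrt(227.14) = 15.0712
Distance = 182.92/sqrt(227.14) = 12.1371

12.1371


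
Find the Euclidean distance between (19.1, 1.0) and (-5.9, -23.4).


dx=-25, dy=-24.4
d^2 = (-25)^2 + (-24.4)^2 = 1220.36
d = sqrt(1220.36) = 34.9337

34.9337


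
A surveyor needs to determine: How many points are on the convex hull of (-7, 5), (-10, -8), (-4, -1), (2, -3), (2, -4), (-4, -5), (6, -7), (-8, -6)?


Convex hull vertices (CCW): (-10, -8), (6, -7), (2, -3), (-7, 5)
Count = 4

4


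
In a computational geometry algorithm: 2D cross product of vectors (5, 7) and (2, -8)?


u x v = u_x*v_y - u_y*v_x = 5*(-8) - 7*2
= (-40) - 14 = -54

-54


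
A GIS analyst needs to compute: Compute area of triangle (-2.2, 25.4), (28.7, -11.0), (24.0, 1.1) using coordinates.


Area = |x_A(y_B-y_C) + x_B(y_C-y_A) + x_C(y_A-y_B)|/2
= |26.62 + (-697.41) + 873.6|/2
= 202.81/2 = 101.405

101.405


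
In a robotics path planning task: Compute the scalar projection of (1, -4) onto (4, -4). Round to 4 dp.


u.v = 20, |v| = sqrt(32) = 5.6569
Scalar projection = u.v / |v| = 20 / sqrt(32) = 3.5355

3.5355


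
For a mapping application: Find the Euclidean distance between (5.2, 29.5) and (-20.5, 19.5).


dx=-25.7, dy=-10
d^2 = (-25.7)^2 + (-10)^2 = 760.49
d = sqrt(760.49) = 27.577

27.577


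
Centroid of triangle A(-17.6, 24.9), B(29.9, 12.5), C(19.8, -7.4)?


Centroid = ((x_A+x_B+x_C)/3, (y_A+y_B+y_C)/3)
= (((-17.6)+29.9+19.8)/3, (24.9+12.5+(-7.4))/3)
= (10.7, 10)

(10.7, 10)


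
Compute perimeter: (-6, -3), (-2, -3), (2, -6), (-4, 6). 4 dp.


Sides: (-6, -3)->(-2, -3): sqrt(16) = 4, (-2, -3)->(2, -6): sqrt(25) = 5, (2, -6)->(-4, 6): sqrt(180) = 13.416408, (-4, 6)->(-6, -3): sqrt(85) = 9.219544
Sum = 31.635952
Perimeter = 31.636

31.636


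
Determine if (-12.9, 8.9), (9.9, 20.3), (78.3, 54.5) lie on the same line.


Cross product: (9.9-(-12.9))*(54.5-8.9) - (20.3-8.9)*(78.3-(-12.9))
= 0

Yes, collinear


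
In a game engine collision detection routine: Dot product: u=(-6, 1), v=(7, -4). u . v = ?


u . v = u_x*v_x + u_y*v_y = (-6)*7 + 1*(-4)
= (-42) + (-4) = -46

-46


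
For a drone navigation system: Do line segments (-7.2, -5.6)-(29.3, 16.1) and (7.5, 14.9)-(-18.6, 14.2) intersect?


Cross products: d1=524.76, d2=-16.06, d3=429.26, d4=970.08
d1*d2 < 0 and d3*d4 < 0? no

No, they don't intersect


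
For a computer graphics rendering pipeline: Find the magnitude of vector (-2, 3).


|u| = sqrt((-2)^2 + 3^2) = sqrt(13) = 3.6056

3.6056


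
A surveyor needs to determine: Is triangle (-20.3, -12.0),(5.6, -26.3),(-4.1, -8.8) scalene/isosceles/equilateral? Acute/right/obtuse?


Side lengths squared: AB^2=875.3, BC^2=400.34, CA^2=272.68
Sorted: [272.68, 400.34, 875.3]
By sides: Scalene, By angles: Obtuse

Scalene, Obtuse


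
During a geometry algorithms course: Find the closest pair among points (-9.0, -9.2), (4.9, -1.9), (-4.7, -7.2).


d(P0,P1) = 15.7003, d(P0,P2) = 4.7424, d(P1,P2) = 10.9659
Closest: P0 and P2

Closest pair: (-9.0, -9.2) and (-4.7, -7.2), distance = 4.7424


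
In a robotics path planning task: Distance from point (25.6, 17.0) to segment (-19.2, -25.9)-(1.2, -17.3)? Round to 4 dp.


Project P onto AB: t = 1 (clamped to [0,1])
Closest point on segment: (1.2, -17.3)
Distance: 42.0933

42.0933


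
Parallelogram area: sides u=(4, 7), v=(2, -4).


|u x v| = |4*(-4) - 7*2|
= |(-16) - 14| = 30

30


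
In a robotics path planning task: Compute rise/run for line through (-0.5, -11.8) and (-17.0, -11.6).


slope = (y2-y1)/(x2-x1) = ((-11.6)-(-11.8))/((-17)-(-0.5)) = 0.2/(-16.5) = -0.0121

-0.0121


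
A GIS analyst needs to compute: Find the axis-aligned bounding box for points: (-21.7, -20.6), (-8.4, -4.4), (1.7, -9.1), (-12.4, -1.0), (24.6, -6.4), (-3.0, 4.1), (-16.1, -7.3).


x range: [-21.7, 24.6]
y range: [-20.6, 4.1]
Bounding box: (-21.7,-20.6) to (24.6,4.1)

(-21.7,-20.6) to (24.6,4.1)


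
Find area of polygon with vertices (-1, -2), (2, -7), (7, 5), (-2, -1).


Shoelace sum: ((-1)*(-7) - 2*(-2)) + (2*5 - 7*(-7)) + (7*(-1) - (-2)*5) + ((-2)*(-2) - (-1)*(-1))
= 76
Area = |76|/2 = 38

38


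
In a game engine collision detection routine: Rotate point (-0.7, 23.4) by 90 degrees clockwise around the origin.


90° CW: (x,y) -> (y, -x)
(-0.7,23.4) -> (23.4, 0.7)

(23.4, 0.7)


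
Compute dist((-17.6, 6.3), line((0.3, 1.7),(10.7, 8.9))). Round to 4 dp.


|cross product| = 176.72
|line direction| = sqrt(160) = 12.6491
Distance = 176.72/sqrt(160) = 13.9709

13.9709


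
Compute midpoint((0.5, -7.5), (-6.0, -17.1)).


M = ((0.5+(-6))/2, ((-7.5)+(-17.1))/2)
= (-2.75, -12.3)

(-2.75, -12.3)


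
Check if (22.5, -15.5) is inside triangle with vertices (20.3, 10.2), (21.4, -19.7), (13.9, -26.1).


Cross products: AB x AP = 37.51, BC x BP = -24.46, CA x CP = -244.34
All same sign? no

No, outside


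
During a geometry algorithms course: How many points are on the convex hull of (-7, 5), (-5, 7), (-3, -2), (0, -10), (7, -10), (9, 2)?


Convex hull vertices (CCW): (-7, 5), (0, -10), (7, -10), (9, 2), (-5, 7)
Count = 5

5


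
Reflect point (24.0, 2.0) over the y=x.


Reflection over y=x: (x,y) -> (y,x)
(24, 2) -> (2, 24)

(2, 24)


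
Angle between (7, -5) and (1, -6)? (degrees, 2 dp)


u.v = 37, |u| = sqrt(74) = 8.6023, |v| = sqrt(37) = 6.0828
cos(theta) = u.v/(|u||v|) = 37/sqrt(2738) = 0.707107
theta = acos(0.707107) = 45 degrees

45 degrees


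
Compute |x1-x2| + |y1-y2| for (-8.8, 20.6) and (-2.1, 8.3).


|(-8.8)-(-2.1)| + |20.6-8.3| = 6.7 + 12.3 = 19

19


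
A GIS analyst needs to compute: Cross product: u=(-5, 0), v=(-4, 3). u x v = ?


u x v = u_x*v_y - u_y*v_x = (-5)*3 - 0*(-4)
= (-15) - 0 = -15

-15


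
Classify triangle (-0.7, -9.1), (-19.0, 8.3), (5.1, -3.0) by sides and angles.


Side lengths squared: AB^2=637.65, BC^2=708.5, CA^2=70.85
Sorted: [70.85, 637.65, 708.5]
By sides: Scalene, By angles: Right

Scalene, Right


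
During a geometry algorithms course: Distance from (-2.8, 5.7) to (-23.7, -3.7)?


dx=-20.9, dy=-9.4
d^2 = (-20.9)^2 + (-9.4)^2 = 525.17
d = sqrt(525.17) = 22.9166

22.9166


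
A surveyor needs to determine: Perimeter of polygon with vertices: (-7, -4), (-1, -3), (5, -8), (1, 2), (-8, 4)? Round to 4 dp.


Sides: (-7, -4)->(-1, -3): sqrt(37) = 6.082763, (-1, -3)->(5, -8): sqrt(61) = 7.81025, (5, -8)->(1, 2): sqrt(116) = 10.77033, (1, 2)->(-8, 4): sqrt(85) = 9.219544, (-8, 4)->(-7, -4): sqrt(65) = 8.062258
Sum = 41.945145
Perimeter = 41.9451

41.9451


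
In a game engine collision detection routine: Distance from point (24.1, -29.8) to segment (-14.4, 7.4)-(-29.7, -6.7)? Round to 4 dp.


Project P onto AB: t = 0 (clamped to [0,1])
Closest point on segment: (-14.4, 7.4)
Distance: 53.5359

53.5359


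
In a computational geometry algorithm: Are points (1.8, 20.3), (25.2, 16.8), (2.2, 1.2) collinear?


Cross product: (25.2-1.8)*(1.2-20.3) - (16.8-20.3)*(2.2-1.8)
= -445.54

No, not collinear


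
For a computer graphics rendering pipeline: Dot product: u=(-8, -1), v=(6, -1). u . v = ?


u . v = u_x*v_x + u_y*v_y = (-8)*6 + (-1)*(-1)
= (-48) + 1 = -47

-47


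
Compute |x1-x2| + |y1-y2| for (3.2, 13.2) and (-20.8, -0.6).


|3.2-(-20.8)| + |13.2-(-0.6)| = 24 + 13.8 = 37.8

37.8


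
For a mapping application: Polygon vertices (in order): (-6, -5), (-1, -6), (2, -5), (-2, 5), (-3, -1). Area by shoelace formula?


Shoelace sum: ((-6)*(-6) - (-1)*(-5)) + ((-1)*(-5) - 2*(-6)) + (2*5 - (-2)*(-5)) + ((-2)*(-1) - (-3)*5) + ((-3)*(-5) - (-6)*(-1))
= 74
Area = |74|/2 = 37

37


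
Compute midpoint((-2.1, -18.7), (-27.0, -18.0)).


M = (((-2.1)+(-27))/2, ((-18.7)+(-18))/2)
= (-14.55, -18.35)

(-14.55, -18.35)


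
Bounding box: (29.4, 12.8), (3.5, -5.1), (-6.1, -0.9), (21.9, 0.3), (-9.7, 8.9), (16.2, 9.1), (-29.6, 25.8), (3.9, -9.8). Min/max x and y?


x range: [-29.6, 29.4]
y range: [-9.8, 25.8]
Bounding box: (-29.6,-9.8) to (29.4,25.8)

(-29.6,-9.8) to (29.4,25.8)


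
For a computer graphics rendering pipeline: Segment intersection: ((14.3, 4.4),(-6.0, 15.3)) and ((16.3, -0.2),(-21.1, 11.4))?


Cross products: d1=-148.84, d2=-321.02, d3=71.58, d4=243.76
d1*d2 < 0 and d3*d4 < 0? no

No, they don't intersect


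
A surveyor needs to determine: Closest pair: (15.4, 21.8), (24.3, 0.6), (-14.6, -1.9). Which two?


d(P0,P1) = 22.9924, d(P0,P2) = 38.2321, d(P1,P2) = 38.9803
Closest: P0 and P1

Closest pair: (15.4, 21.8) and (24.3, 0.6), distance = 22.9924


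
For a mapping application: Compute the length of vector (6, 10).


|u| = sqrt(6^2 + 10^2) = sqrt(136) = 11.6619

11.6619


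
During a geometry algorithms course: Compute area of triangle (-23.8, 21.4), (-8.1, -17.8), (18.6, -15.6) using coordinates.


Area = |x_A(y_B-y_C) + x_B(y_C-y_A) + x_C(y_A-y_B)|/2
= |52.36 + 299.7 + 729.12|/2
= 1081.18/2 = 540.59

540.59


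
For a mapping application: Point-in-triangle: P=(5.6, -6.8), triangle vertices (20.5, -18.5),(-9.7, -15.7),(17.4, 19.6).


Cross products: AB x AP = -311.62, BC x BP = -298.9, CA x CP = -531.42
All same sign? yes

Yes, inside


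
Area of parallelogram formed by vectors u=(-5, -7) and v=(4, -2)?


|u x v| = |(-5)*(-2) - (-7)*4|
= |10 - (-28)| = 38

38


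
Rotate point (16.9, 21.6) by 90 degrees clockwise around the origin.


90° CW: (x,y) -> (y, -x)
(16.9,21.6) -> (21.6, -16.9)

(21.6, -16.9)


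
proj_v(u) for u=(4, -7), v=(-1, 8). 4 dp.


u.v = -60, |v| = sqrt(65) = 8.0623
Scalar projection = u.v / |v| = -60 / sqrt(65) = -7.4421

-7.4421


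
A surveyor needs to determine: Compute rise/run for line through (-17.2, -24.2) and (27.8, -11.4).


slope = (y2-y1)/(x2-x1) = ((-11.4)-(-24.2))/(27.8-(-17.2)) = 12.8/45 = 0.2844

0.2844


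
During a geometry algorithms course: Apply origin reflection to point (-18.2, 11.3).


Reflection over origin: (x,y) -> (-x,-y)
(-18.2, 11.3) -> (18.2, -11.3)

(18.2, -11.3)


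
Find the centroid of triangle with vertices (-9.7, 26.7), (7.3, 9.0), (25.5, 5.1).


Centroid = ((x_A+x_B+x_C)/3, (y_A+y_B+y_C)/3)
= (((-9.7)+7.3+25.5)/3, (26.7+9+5.1)/3)
= (7.7, 13.6)

(7.7, 13.6)


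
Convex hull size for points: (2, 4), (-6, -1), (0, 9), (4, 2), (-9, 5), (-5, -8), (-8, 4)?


Convex hull vertices (CCW): (-9, 5), (-5, -8), (4, 2), (0, 9)
Count = 4

4


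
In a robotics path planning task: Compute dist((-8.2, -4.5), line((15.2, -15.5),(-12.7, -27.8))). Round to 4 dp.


|cross product| = 594.72
|line direction| = sqrt(929.7) = 30.491
Distance = 594.72/sqrt(929.7) = 19.5048

19.5048


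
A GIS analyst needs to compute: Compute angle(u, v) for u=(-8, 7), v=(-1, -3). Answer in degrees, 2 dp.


u.v = -13, |u| = sqrt(113) = 10.6301, |v| = sqrt(10) = 3.1623
cos(theta) = u.v/(|u||v|) = -13/sqrt(1130) = -0.386727
theta = acos(-0.386727) = 112.75 degrees

112.75 degrees


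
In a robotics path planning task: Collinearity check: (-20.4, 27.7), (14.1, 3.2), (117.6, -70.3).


Cross product: (14.1-(-20.4))*((-70.3)-27.7) - (3.2-27.7)*(117.6-(-20.4))
= 0

Yes, collinear


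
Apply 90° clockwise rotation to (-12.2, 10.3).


90° CW: (x,y) -> (y, -x)
(-12.2,10.3) -> (10.3, 12.2)

(10.3, 12.2)


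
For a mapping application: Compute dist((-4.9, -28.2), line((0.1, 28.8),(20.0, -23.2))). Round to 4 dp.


|cross product| = 1394.3
|line direction| = sqrt(3100.01) = 55.6777
Distance = 1394.3/sqrt(3100.01) = 25.0423

25.0423


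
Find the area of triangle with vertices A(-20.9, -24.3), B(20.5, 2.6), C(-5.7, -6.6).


Area = |x_A(y_B-y_C) + x_B(y_C-y_A) + x_C(y_A-y_B)|/2
= |(-192.28) + 362.85 + 153.33|/2
= 323.9/2 = 161.95

161.95


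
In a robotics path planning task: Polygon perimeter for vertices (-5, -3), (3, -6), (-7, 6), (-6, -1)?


Sides: (-5, -3)->(3, -6): sqrt(73) = 8.544004, (3, -6)->(-7, 6): sqrt(244) = 15.620499, (-7, 6)->(-6, -1): sqrt(50) = 7.071068, (-6, -1)->(-5, -3): sqrt(5) = 2.236068
Sum = 33.471639
Perimeter = 33.4716

33.4716


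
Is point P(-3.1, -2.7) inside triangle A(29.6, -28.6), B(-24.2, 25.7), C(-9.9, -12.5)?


Cross products: AB x AP = 382.19, BC x BP = 399.9, CA x CP = 496.58
All same sign? yes

Yes, inside


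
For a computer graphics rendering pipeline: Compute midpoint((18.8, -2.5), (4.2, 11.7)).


M = ((18.8+4.2)/2, ((-2.5)+11.7)/2)
= (11.5, 4.6)

(11.5, 4.6)


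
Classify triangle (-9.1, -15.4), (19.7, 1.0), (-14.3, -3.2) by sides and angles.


Side lengths squared: AB^2=1098.4, BC^2=1173.64, CA^2=175.88
Sorted: [175.88, 1098.4, 1173.64]
By sides: Scalene, By angles: Acute

Scalene, Acute


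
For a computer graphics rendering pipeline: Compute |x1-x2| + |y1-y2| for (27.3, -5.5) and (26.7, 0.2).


|27.3-26.7| + |(-5.5)-0.2| = 0.6 + 5.7 = 6.3

6.3


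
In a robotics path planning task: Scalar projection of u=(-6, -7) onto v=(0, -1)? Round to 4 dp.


u.v = 7, |v| = sqrt(1) = 1
Scalar projection = u.v / |v| = 7 / sqrt(1) = 7

7


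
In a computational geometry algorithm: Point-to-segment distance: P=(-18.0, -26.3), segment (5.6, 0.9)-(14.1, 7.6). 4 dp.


Project P onto AB: t = 0 (clamped to [0,1])
Closest point on segment: (5.6, 0.9)
Distance: 36.0111

36.0111


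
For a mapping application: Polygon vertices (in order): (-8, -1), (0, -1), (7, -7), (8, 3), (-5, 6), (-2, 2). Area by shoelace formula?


Shoelace sum: ((-8)*(-1) - 0*(-1)) + (0*(-7) - 7*(-1)) + (7*3 - 8*(-7)) + (8*6 - (-5)*3) + ((-5)*2 - (-2)*6) + ((-2)*(-1) - (-8)*2)
= 175
Area = |175|/2 = 87.5

87.5


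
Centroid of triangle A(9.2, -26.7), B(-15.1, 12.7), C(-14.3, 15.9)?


Centroid = ((x_A+x_B+x_C)/3, (y_A+y_B+y_C)/3)
= ((9.2+(-15.1)+(-14.3))/3, ((-26.7)+12.7+15.9)/3)
= (-6.7333, 0.6333)

(-6.7333, 0.6333)


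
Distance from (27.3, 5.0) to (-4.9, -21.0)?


dx=-32.2, dy=-26
d^2 = (-32.2)^2 + (-26)^2 = 1712.84
d = sqrt(1712.84) = 41.3865

41.3865


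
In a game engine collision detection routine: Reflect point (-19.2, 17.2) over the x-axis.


Reflection over x-axis: (x,y) -> (x,-y)
(-19.2, 17.2) -> (-19.2, -17.2)

(-19.2, -17.2)


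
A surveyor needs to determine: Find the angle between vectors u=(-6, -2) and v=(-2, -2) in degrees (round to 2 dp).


u.v = 16, |u| = sqrt(40) = 6.3246, |v| = sqrt(8) = 2.8284
cos(theta) = u.v/(|u||v|) = 16/sqrt(320) = 0.894427
theta = acos(0.894427) = 26.57 degrees

26.57 degrees


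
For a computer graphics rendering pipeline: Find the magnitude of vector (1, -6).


|u| = sqrt(1^2 + (-6)^2) = sqrt(37) = 6.0828

6.0828


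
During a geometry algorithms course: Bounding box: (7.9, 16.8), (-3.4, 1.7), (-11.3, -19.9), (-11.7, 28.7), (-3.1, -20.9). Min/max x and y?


x range: [-11.7, 7.9]
y range: [-20.9, 28.7]
Bounding box: (-11.7,-20.9) to (7.9,28.7)

(-11.7,-20.9) to (7.9,28.7)


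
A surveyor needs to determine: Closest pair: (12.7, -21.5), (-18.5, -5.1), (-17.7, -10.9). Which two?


d(P0,P1) = 35.2477, d(P0,P2) = 32.195, d(P1,P2) = 5.8549
Closest: P1 and P2

Closest pair: (-18.5, -5.1) and (-17.7, -10.9), distance = 5.8549


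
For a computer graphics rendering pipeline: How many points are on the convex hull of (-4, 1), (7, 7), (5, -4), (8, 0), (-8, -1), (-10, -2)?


Convex hull vertices (CCW): (-10, -2), (5, -4), (8, 0), (7, 7)
Count = 4

4


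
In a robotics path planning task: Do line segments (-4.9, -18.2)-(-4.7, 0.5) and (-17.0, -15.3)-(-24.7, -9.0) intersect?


Cross products: d1=-53.9, d2=-199.15, d3=226.85, d4=372.1
d1*d2 < 0 and d3*d4 < 0? no

No, they don't intersect


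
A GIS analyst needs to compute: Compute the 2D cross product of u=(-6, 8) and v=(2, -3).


u x v = u_x*v_y - u_y*v_x = (-6)*(-3) - 8*2
= 18 - 16 = 2

2


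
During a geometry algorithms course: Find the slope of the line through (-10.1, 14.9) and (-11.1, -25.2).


slope = (y2-y1)/(x2-x1) = ((-25.2)-14.9)/((-11.1)-(-10.1)) = (-40.1)/(-1) = 40.1

40.1


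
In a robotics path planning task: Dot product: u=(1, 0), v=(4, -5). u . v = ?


u . v = u_x*v_x + u_y*v_y = 1*4 + 0*(-5)
= 4 + 0 = 4

4


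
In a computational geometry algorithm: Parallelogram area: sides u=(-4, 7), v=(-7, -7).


|u x v| = |(-4)*(-7) - 7*(-7)|
= |28 - (-49)| = 77

77


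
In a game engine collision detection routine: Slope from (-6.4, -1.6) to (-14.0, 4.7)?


slope = (y2-y1)/(x2-x1) = (4.7-(-1.6))/((-14)-(-6.4)) = 6.3/(-7.6) = -0.8289

-0.8289


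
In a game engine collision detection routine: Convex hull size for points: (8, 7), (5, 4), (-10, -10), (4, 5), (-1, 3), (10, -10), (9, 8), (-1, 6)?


Convex hull vertices (CCW): (-10, -10), (10, -10), (9, 8), (-1, 6)
Count = 4

4


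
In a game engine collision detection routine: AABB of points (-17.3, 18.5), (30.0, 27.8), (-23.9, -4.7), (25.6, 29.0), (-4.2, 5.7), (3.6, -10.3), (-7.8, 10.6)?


x range: [-23.9, 30]
y range: [-10.3, 29]
Bounding box: (-23.9,-10.3) to (30,29)

(-23.9,-10.3) to (30,29)


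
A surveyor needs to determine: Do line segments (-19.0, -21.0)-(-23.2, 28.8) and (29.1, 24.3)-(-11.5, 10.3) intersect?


Cross products: d1=1165.78, d2=-914.9, d3=-2585.64, d4=-504.96
d1*d2 < 0 and d3*d4 < 0? no

No, they don't intersect


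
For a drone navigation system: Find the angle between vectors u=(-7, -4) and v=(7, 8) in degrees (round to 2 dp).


u.v = -81, |u| = sqrt(65) = 8.0623, |v| = sqrt(113) = 10.6301
cos(theta) = u.v/(|u||v|) = -81/sqrt(7345) = -0.945125
theta = acos(-0.945125) = 160.93 degrees

160.93 degrees


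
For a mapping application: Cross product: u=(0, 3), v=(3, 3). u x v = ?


u x v = u_x*v_y - u_y*v_x = 0*3 - 3*3
= 0 - 9 = -9

-9


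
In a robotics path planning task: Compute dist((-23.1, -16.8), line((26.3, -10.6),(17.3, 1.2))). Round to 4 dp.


|cross product| = 638.72
|line direction| = sqrt(220.24) = 14.8405
Distance = 638.72/sqrt(220.24) = 43.039

43.039


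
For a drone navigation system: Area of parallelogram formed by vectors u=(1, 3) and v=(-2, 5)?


|u x v| = |1*5 - 3*(-2)|
= |5 - (-6)| = 11

11


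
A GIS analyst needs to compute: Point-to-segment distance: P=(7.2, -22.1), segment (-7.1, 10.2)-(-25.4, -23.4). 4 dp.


Project P onto AB: t = 0.5626 (clamped to [0,1])
Closest point on segment: (-17.3959, -8.704)
Distance: 28.0074

28.0074


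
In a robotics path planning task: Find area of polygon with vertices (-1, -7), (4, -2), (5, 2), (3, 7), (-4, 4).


Shoelace sum: ((-1)*(-2) - 4*(-7)) + (4*2 - 5*(-2)) + (5*7 - 3*2) + (3*4 - (-4)*7) + ((-4)*(-7) - (-1)*4)
= 149
Area = |149|/2 = 74.5

74.5


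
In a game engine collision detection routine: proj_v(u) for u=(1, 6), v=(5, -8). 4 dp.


u.v = -43, |v| = sqrt(89) = 9.434
Scalar projection = u.v / |v| = -43 / sqrt(89) = -4.558

-4.558


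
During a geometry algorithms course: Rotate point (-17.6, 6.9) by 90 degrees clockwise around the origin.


90° CW: (x,y) -> (y, -x)
(-17.6,6.9) -> (6.9, 17.6)

(6.9, 17.6)


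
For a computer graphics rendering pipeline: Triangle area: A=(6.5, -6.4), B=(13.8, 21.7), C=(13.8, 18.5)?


Area = |x_A(y_B-y_C) + x_B(y_C-y_A) + x_C(y_A-y_B)|/2
= |20.8 + 343.62 + (-387.78)|/2
= 23.36/2 = 11.68

11.68


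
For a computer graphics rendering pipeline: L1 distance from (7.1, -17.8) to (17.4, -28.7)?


|7.1-17.4| + |(-17.8)-(-28.7)| = 10.3 + 10.9 = 21.2

21.2


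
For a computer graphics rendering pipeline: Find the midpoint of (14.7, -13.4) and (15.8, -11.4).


M = ((14.7+15.8)/2, ((-13.4)+(-11.4))/2)
= (15.25, -12.4)

(15.25, -12.4)


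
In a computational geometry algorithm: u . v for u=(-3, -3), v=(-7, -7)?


u . v = u_x*v_x + u_y*v_y = (-3)*(-7) + (-3)*(-7)
= 21 + 21 = 42

42


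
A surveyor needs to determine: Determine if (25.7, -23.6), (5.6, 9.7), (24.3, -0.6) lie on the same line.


Cross product: (5.6-25.7)*((-0.6)-(-23.6)) - (9.7-(-23.6))*(24.3-25.7)
= -415.68

No, not collinear


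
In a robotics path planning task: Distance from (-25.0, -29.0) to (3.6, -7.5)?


dx=28.6, dy=21.5
d^2 = 28.6^2 + 21.5^2 = 1280.21
d = sqrt(1280.21) = 35.78

35.78


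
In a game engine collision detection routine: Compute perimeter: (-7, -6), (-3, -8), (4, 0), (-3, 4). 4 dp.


Sides: (-7, -6)->(-3, -8): sqrt(20) = 4.472136, (-3, -8)->(4, 0): sqrt(113) = 10.630146, (4, 0)->(-3, 4): sqrt(65) = 8.062258, (-3, 4)->(-7, -6): sqrt(116) = 10.77033
Sum = 33.93487
Perimeter = 33.9349

33.9349


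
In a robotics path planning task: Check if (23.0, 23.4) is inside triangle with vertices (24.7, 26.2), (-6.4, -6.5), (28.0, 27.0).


Cross products: AB x AP = 31.49, BC x BP = 43.66, CA x CP = 7.88
All same sign? yes

Yes, inside


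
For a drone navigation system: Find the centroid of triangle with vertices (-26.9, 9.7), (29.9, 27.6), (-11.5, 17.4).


Centroid = ((x_A+x_B+x_C)/3, (y_A+y_B+y_C)/3)
= (((-26.9)+29.9+(-11.5))/3, (9.7+27.6+17.4)/3)
= (-2.8333, 18.2333)

(-2.8333, 18.2333)


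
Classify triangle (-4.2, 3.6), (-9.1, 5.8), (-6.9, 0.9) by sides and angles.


Side lengths squared: AB^2=28.85, BC^2=28.85, CA^2=14.58
Sorted: [14.58, 28.85, 28.85]
By sides: Isosceles, By angles: Acute

Isosceles, Acute


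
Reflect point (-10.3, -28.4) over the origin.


Reflection over origin: (x,y) -> (-x,-y)
(-10.3, -28.4) -> (10.3, 28.4)

(10.3, 28.4)


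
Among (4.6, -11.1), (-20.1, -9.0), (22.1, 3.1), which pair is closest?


d(P0,P1) = 24.7891, d(P0,P2) = 22.5364, d(P1,P2) = 43.9005
Closest: P0 and P2

Closest pair: (4.6, -11.1) and (22.1, 3.1), distance = 22.5364


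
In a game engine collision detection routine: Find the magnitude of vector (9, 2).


|u| = sqrt(9^2 + 2^2) = sqrt(85) = 9.2195

9.2195


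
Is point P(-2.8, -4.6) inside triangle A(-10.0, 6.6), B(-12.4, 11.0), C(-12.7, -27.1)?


Cross products: AB x AP = -4.8, BC x BP = 370.44, CA x CP = -272.88
All same sign? no

No, outside


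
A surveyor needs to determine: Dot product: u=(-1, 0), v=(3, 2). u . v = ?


u . v = u_x*v_x + u_y*v_y = (-1)*3 + 0*2
= (-3) + 0 = -3

-3


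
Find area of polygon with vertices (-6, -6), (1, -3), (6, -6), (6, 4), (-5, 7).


Shoelace sum: ((-6)*(-3) - 1*(-6)) + (1*(-6) - 6*(-3)) + (6*4 - 6*(-6)) + (6*7 - (-5)*4) + ((-5)*(-6) - (-6)*7)
= 230
Area = |230|/2 = 115

115


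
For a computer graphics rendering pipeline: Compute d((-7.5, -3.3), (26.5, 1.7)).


dx=34, dy=5
d^2 = 34^2 + 5^2 = 1181
d = sqrt(1181) = 34.3657

34.3657


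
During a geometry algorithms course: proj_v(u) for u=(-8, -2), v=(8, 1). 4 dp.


u.v = -66, |v| = sqrt(65) = 8.0623
Scalar projection = u.v / |v| = -66 / sqrt(65) = -8.1863

-8.1863


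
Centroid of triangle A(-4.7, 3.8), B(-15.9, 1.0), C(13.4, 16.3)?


Centroid = ((x_A+x_B+x_C)/3, (y_A+y_B+y_C)/3)
= (((-4.7)+(-15.9)+13.4)/3, (3.8+1+16.3)/3)
= (-2.4, 7.0333)

(-2.4, 7.0333)


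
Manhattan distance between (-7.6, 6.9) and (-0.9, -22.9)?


|(-7.6)-(-0.9)| + |6.9-(-22.9)| = 6.7 + 29.8 = 36.5

36.5


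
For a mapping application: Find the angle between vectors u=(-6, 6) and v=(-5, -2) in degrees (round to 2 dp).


u.v = 18, |u| = sqrt(72) = 8.4853, |v| = sqrt(29) = 5.3852
cos(theta) = u.v/(|u||v|) = 18/sqrt(2088) = 0.393919
theta = acos(0.393919) = 66.8 degrees

66.8 degrees


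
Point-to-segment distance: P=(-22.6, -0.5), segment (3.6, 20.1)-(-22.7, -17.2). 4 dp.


Project P onto AB: t = 0.6997 (clamped to [0,1])
Closest point on segment: (-14.8018, -5.9984)
Distance: 9.5417

9.5417


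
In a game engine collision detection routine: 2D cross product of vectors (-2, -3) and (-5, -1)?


u x v = u_x*v_y - u_y*v_x = (-2)*(-1) - (-3)*(-5)
= 2 - 15 = -13

-13


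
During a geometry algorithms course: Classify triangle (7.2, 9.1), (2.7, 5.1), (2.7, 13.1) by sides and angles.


Side lengths squared: AB^2=36.25, BC^2=64, CA^2=36.25
Sorted: [36.25, 36.25, 64]
By sides: Isosceles, By angles: Acute

Isosceles, Acute


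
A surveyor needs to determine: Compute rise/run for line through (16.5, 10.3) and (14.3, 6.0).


slope = (y2-y1)/(x2-x1) = (6-10.3)/(14.3-16.5) = (-4.3)/(-2.2) = 1.9545

1.9545


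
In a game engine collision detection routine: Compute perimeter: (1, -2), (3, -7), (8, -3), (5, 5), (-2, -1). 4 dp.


Sides: (1, -2)->(3, -7): sqrt(29) = 5.385165, (3, -7)->(8, -3): sqrt(41) = 6.403124, (8, -3)->(5, 5): sqrt(73) = 8.544004, (5, 5)->(-2, -1): sqrt(85) = 9.219544, (-2, -1)->(1, -2): sqrt(10) = 3.162278
Sum = 32.714115
Perimeter = 32.7141

32.7141


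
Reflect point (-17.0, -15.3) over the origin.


Reflection over origin: (x,y) -> (-x,-y)
(-17, -15.3) -> (17, 15.3)

(17, 15.3)


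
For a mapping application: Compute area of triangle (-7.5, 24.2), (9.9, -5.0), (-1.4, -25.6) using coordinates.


Area = |x_A(y_B-y_C) + x_B(y_C-y_A) + x_C(y_A-y_B)|/2
= |(-154.5) + (-493.02) + (-40.88)|/2
= 688.4/2 = 344.2

344.2


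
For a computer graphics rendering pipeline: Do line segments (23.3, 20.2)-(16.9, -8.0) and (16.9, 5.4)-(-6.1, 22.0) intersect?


Cross products: d1=-446.64, d2=308.2, d3=-85.76, d4=-840.6
d1*d2 < 0 and d3*d4 < 0? no

No, they don't intersect


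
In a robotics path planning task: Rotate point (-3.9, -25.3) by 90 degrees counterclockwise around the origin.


90° CCW: (x,y) -> (-y, x)
(-3.9,-25.3) -> (25.3, -3.9)

(25.3, -3.9)


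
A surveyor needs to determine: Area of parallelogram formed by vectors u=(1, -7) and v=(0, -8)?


|u x v| = |1*(-8) - (-7)*0|
= |(-8) - 0| = 8

8


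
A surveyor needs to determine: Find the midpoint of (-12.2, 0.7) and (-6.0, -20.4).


M = (((-12.2)+(-6))/2, (0.7+(-20.4))/2)
= (-9.1, -9.85)

(-9.1, -9.85)


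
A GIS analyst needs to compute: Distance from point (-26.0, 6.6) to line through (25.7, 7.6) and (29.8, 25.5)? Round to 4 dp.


|cross product| = 921.33
|line direction| = sqrt(337.22) = 18.3636
Distance = 921.33/sqrt(337.22) = 50.1717

50.1717


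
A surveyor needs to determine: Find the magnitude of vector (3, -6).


|u| = sqrt(3^2 + (-6)^2) = sqrt(45) = 6.7082

6.7082


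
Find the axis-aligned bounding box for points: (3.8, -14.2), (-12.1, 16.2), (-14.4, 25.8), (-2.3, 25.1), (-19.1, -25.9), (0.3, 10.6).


x range: [-19.1, 3.8]
y range: [-25.9, 25.8]
Bounding box: (-19.1,-25.9) to (3.8,25.8)

(-19.1,-25.9) to (3.8,25.8)


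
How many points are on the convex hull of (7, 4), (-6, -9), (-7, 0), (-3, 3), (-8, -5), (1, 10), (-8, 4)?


Convex hull vertices (CCW): (-8, -5), (-6, -9), (7, 4), (1, 10), (-8, 4)
Count = 5

5


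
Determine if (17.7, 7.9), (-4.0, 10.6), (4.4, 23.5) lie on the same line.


Cross product: ((-4)-17.7)*(23.5-7.9) - (10.6-7.9)*(4.4-17.7)
= -302.61

No, not collinear


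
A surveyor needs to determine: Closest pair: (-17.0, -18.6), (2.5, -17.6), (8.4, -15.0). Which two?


d(P0,P1) = 19.5256, d(P0,P2) = 25.6538, d(P1,P2) = 6.4475
Closest: P1 and P2

Closest pair: (2.5, -17.6) and (8.4, -15.0), distance = 6.4475


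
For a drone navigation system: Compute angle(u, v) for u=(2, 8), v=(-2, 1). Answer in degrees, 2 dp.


u.v = 4, |u| = sqrt(68) = 8.2462, |v| = sqrt(5) = 2.2361
cos(theta) = u.v/(|u||v|) = 4/sqrt(340) = 0.21693
theta = acos(0.21693) = 77.47 degrees

77.47 degrees


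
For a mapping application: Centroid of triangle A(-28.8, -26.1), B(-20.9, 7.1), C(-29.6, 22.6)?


Centroid = ((x_A+x_B+x_C)/3, (y_A+y_B+y_C)/3)
= (((-28.8)+(-20.9)+(-29.6))/3, ((-26.1)+7.1+22.6)/3)
= (-26.4333, 1.2)

(-26.4333, 1.2)


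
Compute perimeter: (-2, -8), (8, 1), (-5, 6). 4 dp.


Sides: (-2, -8)->(8, 1): sqrt(181) = 13.453624, (8, 1)->(-5, 6): sqrt(194) = 13.928388, (-5, 6)->(-2, -8): sqrt(205) = 14.317821
Sum = 41.699833
Perimeter = 41.6998

41.6998


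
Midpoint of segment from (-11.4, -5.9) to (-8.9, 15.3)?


M = (((-11.4)+(-8.9))/2, ((-5.9)+15.3)/2)
= (-10.15, 4.7)

(-10.15, 4.7)


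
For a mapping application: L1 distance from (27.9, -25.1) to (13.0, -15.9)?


|27.9-13| + |(-25.1)-(-15.9)| = 14.9 + 9.2 = 24.1

24.1


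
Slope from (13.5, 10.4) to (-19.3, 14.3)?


slope = (y2-y1)/(x2-x1) = (14.3-10.4)/((-19.3)-13.5) = 3.9/(-32.8) = -0.1189

-0.1189


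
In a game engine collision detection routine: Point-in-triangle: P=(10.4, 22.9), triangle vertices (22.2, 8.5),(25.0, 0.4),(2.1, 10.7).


Cross products: AB x AP = -55.26, BC x BP = -364.87, CA x CP = 263.48
All same sign? no

No, outside


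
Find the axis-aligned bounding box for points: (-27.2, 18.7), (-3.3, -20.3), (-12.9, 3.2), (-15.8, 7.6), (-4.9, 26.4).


x range: [-27.2, -3.3]
y range: [-20.3, 26.4]
Bounding box: (-27.2,-20.3) to (-3.3,26.4)

(-27.2,-20.3) to (-3.3,26.4)


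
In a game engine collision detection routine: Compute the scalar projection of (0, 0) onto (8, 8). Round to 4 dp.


u.v = 0, |v| = sqrt(128) = 11.3137
Scalar projection = u.v / |v| = 0 / sqrt(128) = 0

0


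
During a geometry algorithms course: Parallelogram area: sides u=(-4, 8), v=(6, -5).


|u x v| = |(-4)*(-5) - 8*6|
= |20 - 48| = 28

28


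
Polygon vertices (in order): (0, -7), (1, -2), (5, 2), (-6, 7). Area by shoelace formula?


Shoelace sum: (0*(-2) - 1*(-7)) + (1*2 - 5*(-2)) + (5*7 - (-6)*2) + ((-6)*(-7) - 0*7)
= 108
Area = |108|/2 = 54

54


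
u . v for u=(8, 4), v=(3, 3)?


u . v = u_x*v_x + u_y*v_y = 8*3 + 4*3
= 24 + 12 = 36

36


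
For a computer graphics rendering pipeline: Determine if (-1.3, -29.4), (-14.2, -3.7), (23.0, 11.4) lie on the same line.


Cross product: ((-14.2)-(-1.3))*(11.4-(-29.4)) - ((-3.7)-(-29.4))*(23-(-1.3))
= -1150.83

No, not collinear


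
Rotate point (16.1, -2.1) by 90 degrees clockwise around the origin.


90° CW: (x,y) -> (y, -x)
(16.1,-2.1) -> (-2.1, -16.1)

(-2.1, -16.1)


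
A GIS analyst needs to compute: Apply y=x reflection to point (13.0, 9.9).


Reflection over y=x: (x,y) -> (y,x)
(13, 9.9) -> (9.9, 13)

(9.9, 13)


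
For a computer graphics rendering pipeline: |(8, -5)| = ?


|u| = sqrt(8^2 + (-5)^2) = sqrt(89) = 9.434

9.434


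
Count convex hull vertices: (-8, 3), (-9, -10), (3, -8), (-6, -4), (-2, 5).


Convex hull vertices (CCW): (-9, -10), (3, -8), (-2, 5), (-8, 3)
Count = 4

4


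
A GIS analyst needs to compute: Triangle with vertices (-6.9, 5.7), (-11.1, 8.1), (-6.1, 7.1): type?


Side lengths squared: AB^2=23.4, BC^2=26, CA^2=2.6
Sorted: [2.6, 23.4, 26]
By sides: Scalene, By angles: Right

Scalene, Right


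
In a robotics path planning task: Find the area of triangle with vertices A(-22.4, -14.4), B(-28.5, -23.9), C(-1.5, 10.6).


Area = |x_A(y_B-y_C) + x_B(y_C-y_A) + x_C(y_A-y_B)|/2
= |772.8 + (-712.5) + (-14.25)|/2
= 46.05/2 = 23.025

23.025


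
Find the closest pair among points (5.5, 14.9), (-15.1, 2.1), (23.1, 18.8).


d(P0,P1) = 24.2528, d(P0,P2) = 18.0269, d(P1,P2) = 41.6909
Closest: P0 and P2

Closest pair: (5.5, 14.9) and (23.1, 18.8), distance = 18.0269


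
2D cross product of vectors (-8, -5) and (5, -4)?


u x v = u_x*v_y - u_y*v_x = (-8)*(-4) - (-5)*5
= 32 - (-25) = 57

57


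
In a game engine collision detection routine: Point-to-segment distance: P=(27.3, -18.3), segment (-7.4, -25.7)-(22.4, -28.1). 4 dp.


Project P onto AB: t = 1 (clamped to [0,1])
Closest point on segment: (22.4, -28.1)
Distance: 10.9567

10.9567


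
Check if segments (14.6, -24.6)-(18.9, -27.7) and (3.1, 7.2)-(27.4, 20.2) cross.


Cross products: d1=-922.24, d2=-1053.47, d3=101.09, d4=232.32
d1*d2 < 0 and d3*d4 < 0? no

No, they don't intersect


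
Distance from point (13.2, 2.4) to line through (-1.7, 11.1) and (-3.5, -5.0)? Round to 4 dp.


|cross product| = 255.55
|line direction| = sqrt(262.45) = 16.2003
Distance = 255.55/sqrt(262.45) = 15.7744

15.7744


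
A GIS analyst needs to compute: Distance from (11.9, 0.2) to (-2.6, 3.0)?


dx=-14.5, dy=2.8
d^2 = (-14.5)^2 + 2.8^2 = 218.09
d = sqrt(218.09) = 14.7679

14.7679


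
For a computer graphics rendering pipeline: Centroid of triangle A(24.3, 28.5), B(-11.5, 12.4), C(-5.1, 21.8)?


Centroid = ((x_A+x_B+x_C)/3, (y_A+y_B+y_C)/3)
= ((24.3+(-11.5)+(-5.1))/3, (28.5+12.4+21.8)/3)
= (2.5667, 20.9)

(2.5667, 20.9)


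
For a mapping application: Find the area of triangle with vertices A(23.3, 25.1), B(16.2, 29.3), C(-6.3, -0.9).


Area = |x_A(y_B-y_C) + x_B(y_C-y_A) + x_C(y_A-y_B)|/2
= |703.66 + (-421.2) + 26.46|/2
= 308.92/2 = 154.46

154.46


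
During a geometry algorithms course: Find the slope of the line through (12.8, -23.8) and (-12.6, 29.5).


slope = (y2-y1)/(x2-x1) = (29.5-(-23.8))/((-12.6)-12.8) = 53.3/(-25.4) = -2.0984

-2.0984


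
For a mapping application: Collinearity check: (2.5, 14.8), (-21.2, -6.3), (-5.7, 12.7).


Cross product: ((-21.2)-2.5)*(12.7-14.8) - ((-6.3)-14.8)*((-5.7)-2.5)
= -123.25

No, not collinear


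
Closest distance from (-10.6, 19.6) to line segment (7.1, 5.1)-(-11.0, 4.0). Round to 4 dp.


Project P onto AB: t = 0.9258 (clamped to [0,1])
Closest point on segment: (-9.6569, 4.0816)
Distance: 15.547

15.547


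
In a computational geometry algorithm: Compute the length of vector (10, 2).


|u| = sqrt(10^2 + 2^2) = sqrt(104) = 10.198

10.198


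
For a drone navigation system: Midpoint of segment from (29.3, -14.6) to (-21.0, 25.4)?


M = ((29.3+(-21))/2, ((-14.6)+25.4)/2)
= (4.15, 5.4)

(4.15, 5.4)


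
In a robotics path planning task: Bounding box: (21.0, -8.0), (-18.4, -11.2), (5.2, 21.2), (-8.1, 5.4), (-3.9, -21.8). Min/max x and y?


x range: [-18.4, 21]
y range: [-21.8, 21.2]
Bounding box: (-18.4,-21.8) to (21,21.2)

(-18.4,-21.8) to (21,21.2)


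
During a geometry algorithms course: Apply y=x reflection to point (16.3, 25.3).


Reflection over y=x: (x,y) -> (y,x)
(16.3, 25.3) -> (25.3, 16.3)

(25.3, 16.3)


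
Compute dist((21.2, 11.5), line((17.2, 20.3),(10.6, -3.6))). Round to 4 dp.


|cross product| = 153.68
|line direction| = sqrt(614.77) = 24.7946
Distance = 153.68/sqrt(614.77) = 6.1981

6.1981


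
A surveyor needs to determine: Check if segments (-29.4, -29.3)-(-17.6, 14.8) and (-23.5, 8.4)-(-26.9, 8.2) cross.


Cross products: d1=127, d2=-20.58, d3=184.67, d4=332.25
d1*d2 < 0 and d3*d4 < 0? no

No, they don't intersect


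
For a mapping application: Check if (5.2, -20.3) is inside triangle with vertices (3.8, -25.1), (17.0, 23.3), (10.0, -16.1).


Cross products: AB x AP = -4.4, BC x BP = -159.72, CA x CP = -17.16
All same sign? yes

Yes, inside


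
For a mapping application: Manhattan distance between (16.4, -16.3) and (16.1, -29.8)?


|16.4-16.1| + |(-16.3)-(-29.8)| = 0.3 + 13.5 = 13.8

13.8


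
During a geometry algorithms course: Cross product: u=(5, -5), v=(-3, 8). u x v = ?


u x v = u_x*v_y - u_y*v_x = 5*8 - (-5)*(-3)
= 40 - 15 = 25

25


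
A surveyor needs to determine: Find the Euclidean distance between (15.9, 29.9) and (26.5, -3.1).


dx=10.6, dy=-33
d^2 = 10.6^2 + (-33)^2 = 1201.36
d = sqrt(1201.36) = 34.6606

34.6606


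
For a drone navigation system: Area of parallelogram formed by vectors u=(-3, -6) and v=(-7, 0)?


|u x v| = |(-3)*0 - (-6)*(-7)|
= |0 - 42| = 42

42


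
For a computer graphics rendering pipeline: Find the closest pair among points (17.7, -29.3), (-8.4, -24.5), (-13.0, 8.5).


d(P0,P1) = 26.5377, d(P0,P2) = 48.6963, d(P1,P2) = 33.3191
Closest: P0 and P1

Closest pair: (17.7, -29.3) and (-8.4, -24.5), distance = 26.5377
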